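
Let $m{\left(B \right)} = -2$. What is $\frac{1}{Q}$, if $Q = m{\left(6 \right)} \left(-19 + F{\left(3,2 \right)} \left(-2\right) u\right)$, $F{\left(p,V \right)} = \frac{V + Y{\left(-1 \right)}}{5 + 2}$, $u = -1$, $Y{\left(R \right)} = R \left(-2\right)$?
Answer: $\frac{7}{250} \approx 0.028$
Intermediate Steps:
$Y{\left(R \right)} = - 2 R$
$F{\left(p,V \right)} = \frac{2}{7} + \frac{V}{7}$ ($F{\left(p,V \right)} = \frac{V - -2}{5 + 2} = \frac{V + 2}{7} = \left(2 + V\right) \frac{1}{7} = \frac{2}{7} + \frac{V}{7}$)
$Q = \frac{250}{7}$ ($Q = - 2 \left(-19 + \left(\frac{2}{7} + \frac{1}{7} \cdot 2\right) \left(-2\right) \left(-1\right)\right) = - 2 \left(-19 + \left(\frac{2}{7} + \frac{2}{7}\right) \left(-2\right) \left(-1\right)\right) = - 2 \left(-19 + \frac{4}{7} \left(-2\right) \left(-1\right)\right) = - 2 \left(-19 - - \frac{8}{7}\right) = - 2 \left(-19 + \frac{8}{7}\right) = \left(-2\right) \left(- \frac{125}{7}\right) = \frac{250}{7} \approx 35.714$)
$\frac{1}{Q} = \frac{1}{\frac{250}{7}} = \frac{7}{250}$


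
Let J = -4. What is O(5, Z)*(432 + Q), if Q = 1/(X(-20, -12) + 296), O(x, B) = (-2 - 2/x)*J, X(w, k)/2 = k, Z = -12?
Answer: 70503/17 ≈ 4147.2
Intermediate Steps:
X(w, k) = 2*k
O(x, B) = 8 + 8/x (O(x, B) = (-2 - 2/x)*(-4) = 8 + 8/x)
Q = 1/272 (Q = 1/(2*(-12) + 296) = 1/(-24 + 296) = 1/272 ≈ 0.0036765)
O(5, Z)*(432 + Q) = (8 + 8/5)*(432 + 1/272) = (8 + 8*(⅕))*(117505/272) = (8 + 8/5)*(117505/272) = (48/5)*(117505/272) = 70503/17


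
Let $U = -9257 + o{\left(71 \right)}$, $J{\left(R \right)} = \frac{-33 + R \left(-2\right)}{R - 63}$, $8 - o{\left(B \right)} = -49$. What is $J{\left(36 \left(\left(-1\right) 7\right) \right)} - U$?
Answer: $\frac{965843}{105} \approx 9198.5$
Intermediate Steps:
$o{\left(B \right)} = 57$ ($o{\left(B \right)} = 8 - -49 = 8 + 49 = 57$)
$J{\left(R \right)} = \frac{-33 - 2 R}{-63 + R}$
$U = -9200$ ($U = -9257 + 57 = -9200$)
$J{\left(36 \left(\left(-1\right) 7\right) \right)} - U = \frac{-33 - 2 \cdot 36 \left(\left(-1\right) 7\right)}{-63 + 36 \left(\left(-1\right) 7\right)} - -9200 = \frac{-33 - 2 \cdot 36 \left(-7\right)}{-63 + 36 \left(-7\right)} + 9200 = \frac{-33 - -504}{-63 - 252} + 9200 = \frac{-33 + 504}{-315} + 9200 = \left(- \frac{1}{315}\right) 471 + 9200 = - \frac{157}{105} + 9200 = \frac{965843}{105}$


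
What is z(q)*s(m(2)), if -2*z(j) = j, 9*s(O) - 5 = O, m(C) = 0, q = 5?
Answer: -25/18 ≈ -1.3889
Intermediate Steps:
s(O) = 5/9 + O/9
z(j) = -j/2
z(q)*s(m(2)) = (-½*5)*(5/9 + (⅑)*0) = -5*(5/9 + 0)/2 = -5/2*5/9 = -25/18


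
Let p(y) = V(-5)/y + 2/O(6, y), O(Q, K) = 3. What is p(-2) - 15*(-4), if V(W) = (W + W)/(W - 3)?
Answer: 1441/24 ≈ 60.042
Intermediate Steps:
V(W) = 2*W/(-3 + W) (V(W) = (2*W)/(-3 + W) = 2*W/(-3 + W))
p(y) = ⅔ + 5/(4*y) (p(y) = (2*(-5)/(-3 - 5))/y + 2/3 = (2*(-5)/(-8))/y + 2*(⅓) = (2*(-5)*(-⅛))/y + ⅔ = 5/(4*y) + ⅔ = ⅔ + 5/(4*y))
p(-2) - 15*(-4) = (1/12)*(15 + 8*(-2))/(-2) - 15*(-4) = (1/12)*(-½)*(15 - 16) + 60 = (1/12)*(-½)*(-1) + 60 = 1/24 + 60 = 1441/24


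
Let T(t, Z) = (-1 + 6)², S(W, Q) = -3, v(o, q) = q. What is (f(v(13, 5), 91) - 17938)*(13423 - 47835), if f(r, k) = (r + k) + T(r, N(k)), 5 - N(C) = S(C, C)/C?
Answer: 613118604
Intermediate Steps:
N(C) = 5 + 3/C (N(C) = 5 - (-3)/C = 5 + 3/C)
T(t, Z) = 25 (T(t, Z) = 5² = 25)
f(r, k) = 25 + k + r (f(r, k) = (r + k) + 25 = (k + r) + 25 = 25 + k + r)
(f(v(13, 5), 91) - 17938)*(13423 - 47835) = ((25 + 91 + 5) - 17938)*(13423 - 47835) = (121 - 17938)*(-34412) = -17817*(-34412) = 613118604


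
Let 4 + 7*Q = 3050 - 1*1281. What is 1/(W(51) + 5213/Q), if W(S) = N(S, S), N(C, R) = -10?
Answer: 1765/18841 ≈ 0.093679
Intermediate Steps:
Q = 1765/7 (Q = -4/7 + (3050 - 1*1281)/7 = -4/7 + (3050 - 1281)/7 = -4/7 + (1/7)*1769 = -4/7 + 1769/7 = 1765/7 ≈ 252.14)
W(S) = -10
1/(W(51) + 5213/Q) = 1/(-10 + 5213/(1765/7)) = 1/(-10 + 5213*(7/1765)) = 1/(-10 + 36491/1765) = 1/(18841/1765) = 1765/18841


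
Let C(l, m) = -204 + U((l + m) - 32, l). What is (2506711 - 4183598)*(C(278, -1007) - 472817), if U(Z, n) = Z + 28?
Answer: 794431923798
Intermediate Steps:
U(Z, n) = 28 + Z
C(l, m) = -208 + l + m (C(l, m) = -204 + (28 + ((l + m) - 32)) = -204 + (28 + (-32 + l + m)) = -204 + (-4 + l + m) = -208 + l + m)
(2506711 - 4183598)*(C(278, -1007) - 472817) = (2506711 - 4183598)*((-208 + 278 - 1007) - 472817) = -1676887*(-937 - 472817) = -1676887*(-473754) = 794431923798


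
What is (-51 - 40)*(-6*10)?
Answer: 5460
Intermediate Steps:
(-51 - 40)*(-6*10) = -91*(-60) = 5460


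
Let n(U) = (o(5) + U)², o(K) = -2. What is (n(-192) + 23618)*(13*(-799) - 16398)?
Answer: -1640688390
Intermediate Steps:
n(U) = (-2 + U)²
(n(-192) + 23618)*(13*(-799) - 16398) = ((-2 - 192)² + 23618)*(13*(-799) - 16398) = ((-194)² + 23618)*(-10387 - 16398) = (37636 + 23618)*(-26785) = 61254*(-26785) = -1640688390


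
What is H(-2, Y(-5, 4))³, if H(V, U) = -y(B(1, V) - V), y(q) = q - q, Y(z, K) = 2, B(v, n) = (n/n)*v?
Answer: 0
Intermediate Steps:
B(v, n) = v (B(v, n) = 1*v = v)
y(q) = 0
H(V, U) = 0 (H(V, U) = -1*0 = 0)
H(-2, Y(-5, 4))³ = 0³ = 0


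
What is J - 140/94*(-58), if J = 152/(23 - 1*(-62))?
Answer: 352244/3995 ≈ 88.171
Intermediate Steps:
J = 152/85 (J = 152/(23 + 62) = 152/85 ≈ 1.7882)
J - 140/94*(-58) = 152/85 - 140/94*(-58) = 152/85 - 140*1/94*(-58) = 152/85 - 70/47*(-58) = 152/85 + 4060/47 = 352244/3995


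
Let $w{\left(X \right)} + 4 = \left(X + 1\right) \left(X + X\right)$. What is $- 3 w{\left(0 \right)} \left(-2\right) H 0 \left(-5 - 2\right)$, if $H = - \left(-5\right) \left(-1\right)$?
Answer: $0$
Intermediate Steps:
$w{\left(X \right)} = -4 + 2 X \left(1 + X\right)$ ($w{\left(X \right)} = -4 + \left(X + 1\right) \left(X + X\right) = -4 + \left(1 + X\right) 2 X = -4 + 2 X \left(1 + X\right)$)
$H = -5$ ($H = \left(-1\right) 5 = -5$)
$- 3 w{\left(0 \right)} \left(-2\right) H 0 \left(-5 - 2\right) = - 3 \left(-4 + 2 \cdot 0 + 2 \cdot 0^{2}\right) \left(-2\right) \left(-5\right) 0 \left(-5 - 2\right) = - 3 \left(-4 + 0 + 2 \cdot 0\right) \left(-2\right) \left(-5\right) 0 \left(-7\right) = - 3 \left(-4 + 0 + 0\right) \left(-2\right) \left(-5\right) 0 \left(-7\right) = \left(-3\right) \left(-4\right) \left(-2\right) \left(-5\right) 0 \left(-7\right) = 12 \left(-2\right) \left(-5\right) 0 \left(-7\right) = \left(-24\right) \left(-5\right) 0 \left(-7\right) = 120 \cdot 0 \left(-7\right) = 0 \left(-7\right) = 0$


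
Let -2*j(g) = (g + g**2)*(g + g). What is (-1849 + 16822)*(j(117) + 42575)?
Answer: -23548441371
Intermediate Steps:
j(g) = -g*(g + g**2) (j(g) = -(g + g**2)*(g + g)/2 = -(g + g**2)*2*g/2 = -g*(g + g**2))
(-1849 + 16822)*(j(117) + 42575) = (-1849 + 16822)*(117**2*(-1 - 1*117) + 42575) = 14973*(13689*(-1 - 117) + 42575) = 14973*(13689*(-118) + 42575) = 14973*(-1615302 + 42575) = 14973*(-1572727) = -23548441371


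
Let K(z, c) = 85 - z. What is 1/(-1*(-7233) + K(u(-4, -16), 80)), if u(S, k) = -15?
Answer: 1/7333 ≈ 0.00013637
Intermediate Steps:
1/(-1*(-7233) + K(u(-4, -16), 80)) = 1/(-1*(-7233) + (85 - 1*(-15))) = 1/(7233 + (85 + 15)) = 1/(7233 + 100) = 1/7333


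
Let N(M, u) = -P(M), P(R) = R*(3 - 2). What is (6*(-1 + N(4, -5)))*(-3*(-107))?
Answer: -9630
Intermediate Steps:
P(R) = R (P(R) = R*1 = R)
N(M, u) = -M
(6*(-1 + N(4, -5)))*(-3*(-107)) = (6*(-1 - 1*4))*(-3*(-107)) = (6*(-1 - 4))*321 = (6*(-5))*321 = -30*321 = -9630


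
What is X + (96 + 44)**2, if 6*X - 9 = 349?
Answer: 58979/3 ≈ 19660.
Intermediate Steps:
X = 179/3 (X = 3/2 + (1/6)*349 = 3/2 + 349/6 = 179/3 ≈ 59.667)
X + (96 + 44)**2 = 179/3 + (96 + 44)**2 = 179/3 + 140**2 = 179/3 + 19600 = 58979/3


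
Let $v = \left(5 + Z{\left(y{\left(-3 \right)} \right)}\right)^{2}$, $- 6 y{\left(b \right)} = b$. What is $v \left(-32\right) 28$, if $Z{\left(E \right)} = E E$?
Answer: $-24696$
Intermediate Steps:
$y{\left(b \right)} = - \frac{b}{6}$
$Z{\left(E \right)} = E^{2}$
$v = \frac{441}{16}$ ($v = \left(5 + \left(\left(- \frac{1}{6}\right) \left(-3\right)\right)^{2}\right)^{2} = \left(5 + \left(\frac{1}{2}\right)^{2}\right)^{2} = \left(5 + \frac{1}{4}\right)^{2} = \left(\frac{21}{4}\right)^{2} = \frac{441}{16} \approx 27.563$)
$v \left(-32\right) 28 = \frac{441}{16} \left(-32\right) 28 = \left(-882\right) 28 = -24696$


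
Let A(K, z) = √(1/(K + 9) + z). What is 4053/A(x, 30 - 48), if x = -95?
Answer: -4053*I*√133214/1549 ≈ -954.99*I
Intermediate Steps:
A(K, z) = √(z + 1/(9 + K)) (A(K, z) = √(1/(9 + K) + z) = √(z + 1/(9 + K)))
4053/A(x, 30 - 48) = 4053/(√((1 + (30 - 48)*(9 - 95))/(9 - 95))) = 4053/(√((1 - 18*(-86))/(-86))) = 4053/(√(-(1 + 1548)/86)) = 4053/(√(-1/86*1549)) = 4053/(√(-1549/86)) = 4053/((I*√133214/86)) = 4053*(-I*√133214/1549) = -4053*I*√133214/1549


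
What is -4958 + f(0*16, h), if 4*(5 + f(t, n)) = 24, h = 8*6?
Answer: -4957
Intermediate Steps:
h = 48
f(t, n) = 1 (f(t, n) = -5 + (1/4)*24 = -5 + 6 = 1)
-4958 + f(0*16, h) = -4958 + 1 = -4957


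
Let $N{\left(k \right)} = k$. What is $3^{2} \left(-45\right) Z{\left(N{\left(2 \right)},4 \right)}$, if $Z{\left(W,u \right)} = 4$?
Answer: $-1620$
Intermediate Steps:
$3^{2} \left(-45\right) Z{\left(N{\left(2 \right)},4 \right)} = 3^{2} \left(-45\right) 4 = 9 \left(-45\right) 4 = \left(-405\right) 4 = -1620$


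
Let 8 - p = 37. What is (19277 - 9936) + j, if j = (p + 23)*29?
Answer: 9167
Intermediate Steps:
p = -29 (p = 8 - 1*37 = 8 - 37 = -29)
j = -174 (j = (-29 + 23)*29 = -6*29 = -174)
(19277 - 9936) + j = (19277 - 9936) - 174 = 9341 - 174 = 9167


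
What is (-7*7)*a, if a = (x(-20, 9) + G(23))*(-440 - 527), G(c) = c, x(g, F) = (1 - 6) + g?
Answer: -94766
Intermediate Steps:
x(g, F) = -5 + g
a = 1934 (a = ((-5 - 20) + 23)*(-440 - 527) = (-25 + 23)*(-967) = -2*(-967) = 1934)
(-7*7)*a = -7*7*1934 = -49*1934 = -94766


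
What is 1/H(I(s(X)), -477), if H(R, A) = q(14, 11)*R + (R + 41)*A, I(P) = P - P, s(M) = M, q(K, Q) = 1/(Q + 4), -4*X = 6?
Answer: -1/19557 ≈ -5.1133e-5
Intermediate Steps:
X = -3/2 (X = -¼*6 = -3/2 ≈ -1.5000)
q(K, Q) = 1/(4 + Q)
I(P) = 0
H(R, A) = R/15 + A*(41 + R) (H(R, A) = R/(4 + 11) + (R + 41)*A = R/15 + (41 + R)*A = R/15 + A*(41 + R))
1/H(I(s(X)), -477) = 1/(41*(-477) + (1/15)*0 - 477*0) = 1/(-19557 + 0 + 0) = 1/(-19557) = -1/19557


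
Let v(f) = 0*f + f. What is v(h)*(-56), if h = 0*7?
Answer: 0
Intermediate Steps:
h = 0
v(f) = f (v(f) = 0 + f = f)
v(h)*(-56) = 0*(-56) = 0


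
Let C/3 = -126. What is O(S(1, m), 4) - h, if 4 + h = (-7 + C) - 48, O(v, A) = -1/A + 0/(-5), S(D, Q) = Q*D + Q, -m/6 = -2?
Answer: 1747/4 ≈ 436.75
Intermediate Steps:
m = 12 (m = -6*(-2) = 12)
C = -378 (C = 3*(-126) = -378)
S(D, Q) = Q + D*Q (S(D, Q) = D*Q + Q = Q + D*Q)
O(v, A) = -1/A (O(v, A) = -1/A + 0*(-1/5) = -1/A + 0 = -1/A)
h = -437 (h = -4 + ((-7 - 378) - 48) = -4 + (-385 - 48) = -4 - 433 = -437)
O(S(1, m), 4) - h = -1/4 - 1*(-437) = -1*1/4 + 437 = -1/4 + 437 = 1747/4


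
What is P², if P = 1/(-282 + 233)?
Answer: 1/2401 ≈ 0.00041649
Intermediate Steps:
P = -1/49 (P = 1/(-49) = -1/49 ≈ -0.020408)
P² = (-1/49)² = 1/2401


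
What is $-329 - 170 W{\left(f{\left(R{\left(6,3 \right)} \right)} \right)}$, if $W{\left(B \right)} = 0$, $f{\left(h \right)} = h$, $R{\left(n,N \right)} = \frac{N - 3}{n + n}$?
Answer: $-329$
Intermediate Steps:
$R{\left(n,N \right)} = \frac{-3 + N}{2 n}$
$-329 - 170 W{\left(f{\left(R{\left(6,3 \right)} \right)} \right)} = -329 - 0 = -329 + 0 = -329$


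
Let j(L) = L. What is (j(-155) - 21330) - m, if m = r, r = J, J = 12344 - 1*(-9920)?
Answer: -43749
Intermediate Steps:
J = 22264 (J = 12344 + 9920 = 22264)
r = 22264
m = 22264
(j(-155) - 21330) - m = (-155 - 21330) - 1*22264 = -21485 - 22264 = -43749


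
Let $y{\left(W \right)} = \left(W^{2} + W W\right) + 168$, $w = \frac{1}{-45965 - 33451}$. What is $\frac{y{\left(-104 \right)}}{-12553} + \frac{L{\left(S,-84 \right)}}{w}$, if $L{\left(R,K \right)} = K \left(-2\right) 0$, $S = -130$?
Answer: $- \frac{21800}{12553} \approx -1.7366$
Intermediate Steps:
$w = - \frac{1}{79416}$ ($w = \frac{1}{-79416} = - \frac{1}{79416} \approx -1.2592 \cdot 10^{-5}$)
$y{\left(W \right)} = 168 + 2 W^{2}$ ($y{\left(W \right)} = \left(W^{2} + W^{2}\right) + 168 = 2 W^{2} + 168 = 168 + 2 W^{2}$)
$L{\left(R,K \right)} = 0$ ($L{\left(R,K \right)} = - 2 K 0 = 0$)
$\frac{y{\left(-104 \right)}}{-12553} + \frac{L{\left(S,-84 \right)}}{w} = \frac{168 + 2 \left(-104\right)^{2}}{-12553} + \frac{0}{- \frac{1}{79416}} = \left(168 + 2 \cdot 10816\right) \left(- \frac{1}{12553}\right) + 0 \left(-79416\right) = \left(168 + 21632\right) \left(- \frac{1}{12553}\right) + 0 = 21800 \left(- \frac{1}{12553}\right) + 0 = - \frac{21800}{12553} + 0 = - \frac{21800}{12553}$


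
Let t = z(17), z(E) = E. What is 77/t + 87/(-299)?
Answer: 21544/5083 ≈ 4.2384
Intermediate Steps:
t = 17
77/t + 87/(-299) = 77/17 + 87/(-299) = 77*(1/17) + 87*(-1/299) = 77/17 - 87/299 = 21544/5083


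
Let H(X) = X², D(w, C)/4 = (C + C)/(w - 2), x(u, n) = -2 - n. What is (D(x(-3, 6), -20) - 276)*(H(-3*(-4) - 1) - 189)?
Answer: 17680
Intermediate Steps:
D(w, C) = 8*C/(-2 + w) (D(w, C) = 4*((C + C)/(w - 2)) = 4*((2*C)/(-2 + w)) = 4*(2*C/(-2 + w)) = 8*C/(-2 + w))
(D(x(-3, 6), -20) - 276)*(H(-3*(-4) - 1) - 189) = (8*(-20)/(-2 + (-2 - 1*6)) - 276)*((-3*(-4) - 1)² - 189) = (8*(-20)/(-2 + (-2 - 6)) - 276)*((12 - 1)² - 189) = (8*(-20)/(-2 - 8) - 276)*(11² - 189) = (8*(-20)/(-10) - 276)*(121 - 189) = (8*(-20)*(-⅒) - 276)*(-68) = (16 - 276)*(-68) = -260*(-68) = 17680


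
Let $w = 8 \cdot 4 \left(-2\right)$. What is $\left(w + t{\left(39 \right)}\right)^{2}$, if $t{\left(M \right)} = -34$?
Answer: $9604$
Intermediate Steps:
$w = -64$ ($w = 32 \left(-2\right) = -64$)
$\left(w + t{\left(39 \right)}\right)^{2} = \left(-64 - 34\right)^{2} = \left(-98\right)^{2} = 9604$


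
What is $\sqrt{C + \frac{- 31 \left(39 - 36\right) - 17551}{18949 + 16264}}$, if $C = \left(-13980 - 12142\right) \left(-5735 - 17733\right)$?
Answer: $\frac{2 \sqrt{190032799556964063}}{35213} \approx 24759.0$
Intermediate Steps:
$C = 613031096$ ($C = - 26122 \left(-5735 - 17733\right) = \left(-26122\right) \left(-23468\right) = 613031096$)
$\sqrt{C + \frac{- 31 \left(39 - 36\right) - 17551}{18949 + 16264}} = \sqrt{613031096 + \frac{- 31 \left(39 - 36\right) - 17551}{18949 + 16264}} = \sqrt{613031096 + \frac{\left(-31\right) 3 - 17551}{35213}} = \sqrt{613031096 + \left(-93 - 17551\right) \frac{1}{35213}} = \sqrt{613031096 - \frac{17644}{35213}} = \sqrt{\frac{21586663965804}{35213}} = \frac{2 \sqrt{190032799556964063}}{35213}$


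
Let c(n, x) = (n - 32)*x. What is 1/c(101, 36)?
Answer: 1/2484 ≈ 0.00040258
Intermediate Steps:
c(n, x) = x*(-32 + n) (c(n, x) = (-32 + n)*x = x*(-32 + n))
1/c(101, 36) = 1/(36*(-32 + 101)) = 1/(36*69) = 1/2484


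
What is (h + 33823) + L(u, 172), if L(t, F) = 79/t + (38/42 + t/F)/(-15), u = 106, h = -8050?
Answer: 18502512337/717885 ≈ 25774.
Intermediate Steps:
L(t, F) = -19/315 + 79/t - t/(15*F) (L(t, F) = 79/t + (38*(1/42) + t/F)*(-1/15) = 79/t + (19/21 + t/F)*(-1/15) = 79/t + (-19/315 - t/(15*F)) = -19/315 + 79/t - t/(15*F))
(h + 33823) + L(u, 172) = (-8050 + 33823) + (-19/315 + 79/106 - 1/15*106/172) = 25773 + (-19/315 + 79*(1/106) - 1/15*106*1/172) = 25773 + (-19/315 + 79/106 - 53/1290) = 25773 + 462232/717885 = 18502512337/717885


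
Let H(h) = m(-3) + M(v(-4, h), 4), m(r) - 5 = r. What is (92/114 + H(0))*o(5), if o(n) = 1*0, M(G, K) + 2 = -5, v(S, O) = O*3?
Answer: 0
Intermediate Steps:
v(S, O) = 3*O
m(r) = 5 + r
M(G, K) = -7 (M(G, K) = -2 - 5 = -7)
o(n) = 0
H(h) = -5 (H(h) = (5 - 3) - 7 = 2 - 7 = -5)
(92/114 + H(0))*o(5) = (92/114 - 5)*0 = (92*(1/114) - 5)*0 = (46/57 - 5)*0 = -239/57*0 = 0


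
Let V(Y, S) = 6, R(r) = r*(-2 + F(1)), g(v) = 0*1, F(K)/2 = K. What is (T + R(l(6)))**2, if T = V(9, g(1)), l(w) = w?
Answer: 36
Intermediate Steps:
F(K) = 2*K
g(v) = 0
R(r) = 0 (R(r) = r*(-2 + 2*1) = r*(-2 + 2) = r*0 = 0)
T = 6
(T + R(l(6)))**2 = (6 + 0)**2 = 6**2 = 36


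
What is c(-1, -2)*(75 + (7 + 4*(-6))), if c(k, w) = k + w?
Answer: -174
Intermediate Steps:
c(-1, -2)*(75 + (7 + 4*(-6))) = (-1 - 2)*(75 + (7 + 4*(-6))) = -3*(75 + (7 - 24)) = -3*(75 - 17) = -3*58 = -174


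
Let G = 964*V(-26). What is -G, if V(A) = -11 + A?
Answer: 35668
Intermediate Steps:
G = -35668 (G = 964*(-11 - 26) = 964*(-37) = -35668)
-G = -1*(-35668) = 35668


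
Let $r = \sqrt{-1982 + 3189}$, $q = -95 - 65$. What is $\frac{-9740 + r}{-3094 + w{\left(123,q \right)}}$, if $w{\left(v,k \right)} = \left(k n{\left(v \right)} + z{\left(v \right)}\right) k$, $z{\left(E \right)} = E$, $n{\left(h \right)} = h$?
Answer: $- \frac{4870}{1563013} + \frac{\sqrt{1207}}{3126026} \approx -0.0031047$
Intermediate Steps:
$q = -160$
$r = \sqrt{1207} \approx 34.742$
$w{\left(v,k \right)} = k \left(v + k v\right)$ ($w{\left(v,k \right)} = \left(k v + v\right) k = \left(v + k v\right) k = k \left(v + k v\right)$)
$\frac{-9740 + r}{-3094 + w{\left(123,q \right)}} = \frac{-9740 + \sqrt{1207}}{-3094 - 19680 \left(1 - 160\right)} = \frac{-9740 + \sqrt{1207}}{-3094 - 19680 \left(-159\right)} = \frac{-9740 + \sqrt{1207}}{-3094 + 3129120} = \frac{-9740 + \sqrt{1207}}{3126026} = \left(-9740 + \sqrt{1207}\right) \frac{1}{3126026} = - \frac{4870}{1563013} + \frac{\sqrt{1207}}{3126026}$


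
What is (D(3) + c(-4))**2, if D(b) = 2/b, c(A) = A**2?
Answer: 2500/9 ≈ 277.78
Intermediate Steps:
(D(3) + c(-4))**2 = (2/3 + (-4)**2)**2 = (2*(1/3) + 16)**2 = (2/3 + 16)**2 = (50/3)**2 = 2500/9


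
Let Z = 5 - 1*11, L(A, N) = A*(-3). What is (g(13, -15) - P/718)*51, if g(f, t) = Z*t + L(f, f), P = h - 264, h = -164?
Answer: 944673/359 ≈ 2631.4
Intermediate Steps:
L(A, N) = -3*A
Z = -6 (Z = 5 - 11 = -6)
P = -428 (P = -164 - 264 = -428)
g(f, t) = -6*t - 3*f
(g(13, -15) - P/718)*51 = ((-6*(-15) - 3*13) - (-428)/718)*51 = ((90 - 39) - (-428)/718)*51 = (51 - 1*(-214/359))*51 = (51 + 214/359)*51 = (18523/359)*51 = 944673/359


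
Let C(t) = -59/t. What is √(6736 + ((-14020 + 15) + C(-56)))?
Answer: I*√5698070/28 ≈ 85.252*I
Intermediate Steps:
√(6736 + ((-14020 + 15) + C(-56))) = √(6736 + ((-14020 + 15) - 59/(-56))) = √(6736 + (-14005 - 59*(-1/56))) = √(6736 + (-14005 + 59/56)) = √(6736 - 784221/56) = √(-407005/56) = I*√5698070/28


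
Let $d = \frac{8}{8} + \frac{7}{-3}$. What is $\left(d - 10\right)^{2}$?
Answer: $\frac{1156}{9} \approx 128.44$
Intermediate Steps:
$d = - \frac{4}{3}$ ($d = 8 \cdot \frac{1}{8} + 7 \left(- \frac{1}{3}\right) = 1 - \frac{7}{3} = - \frac{4}{3} \approx -1.3333$)
$\left(d - 10\right)^{2} = \left(- \frac{4}{3} - 10\right)^{2} = \left(- \frac{34}{3}\right)^{2} = \frac{1156}{9}$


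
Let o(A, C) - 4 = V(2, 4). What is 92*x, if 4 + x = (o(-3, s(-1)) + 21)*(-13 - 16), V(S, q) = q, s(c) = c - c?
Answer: -77740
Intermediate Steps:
s(c) = 0
o(A, C) = 8 (o(A, C) = 4 + 4 = 8)
x = -845 (x = -4 + (8 + 21)*(-13 - 16) = -4 + 29*(-29) = -4 - 841 = -845)
92*x = 92*(-845) = -77740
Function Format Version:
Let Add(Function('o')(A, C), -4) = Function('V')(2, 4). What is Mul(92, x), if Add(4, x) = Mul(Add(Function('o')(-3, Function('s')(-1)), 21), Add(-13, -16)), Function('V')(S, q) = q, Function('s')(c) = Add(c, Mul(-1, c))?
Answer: -77740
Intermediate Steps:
Function('s')(c) = 0
Function('o')(A, C) = 8 (Function('o')(A, C) = Add(4, 4) = 8)
x = -845 (x = Add(-4, Mul(Add(8, 21), Add(-13, -16))) = Add(-4, Mul(29, -29)) = Add(-4, -841) = -845)
Mul(92, x) = Mul(92, -845) = -77740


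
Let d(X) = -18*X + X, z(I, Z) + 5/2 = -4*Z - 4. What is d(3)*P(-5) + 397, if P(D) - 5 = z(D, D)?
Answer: -1093/2 ≈ -546.50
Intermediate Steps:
z(I, Z) = -13/2 - 4*Z (z(I, Z) = -5/2 + (-4*Z - 4) = -5/2 + (-4 - 4*Z) = -13/2 - 4*Z)
d(X) = -17*X
P(D) = -3/2 - 4*D (P(D) = 5 + (-13/2 - 4*D) = -3/2 - 4*D)
d(3)*P(-5) + 397 = (-17*3)*(-3/2 - 4*(-5)) + 397 = -51*(-3/2 + 20) + 397 = -51*37/2 + 397 = -1887/2 + 397 = -1093/2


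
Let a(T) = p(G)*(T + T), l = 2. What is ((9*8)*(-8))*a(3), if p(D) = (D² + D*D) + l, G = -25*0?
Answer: -6912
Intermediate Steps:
G = 0 (G = -5*0 = 0)
p(D) = 2 + 2*D² (p(D) = (D² + D*D) + 2 = (D² + D²) + 2 = 2*D² + 2 = 2 + 2*D²)
a(T) = 4*T (a(T) = (2 + 2*0²)*(T + T) = (2 + 2*0)*(2*T) = (2 + 0)*(2*T) = 2*(2*T) = 4*T)
((9*8)*(-8))*a(3) = ((9*8)*(-8))*(4*3) = (72*(-8))*12 = -576*12 = -6912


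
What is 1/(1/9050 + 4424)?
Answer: 9050/40037201 ≈ 0.00022604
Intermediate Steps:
1/(1/9050 + 4424) = 1/(40037201/9050) = 9050/40037201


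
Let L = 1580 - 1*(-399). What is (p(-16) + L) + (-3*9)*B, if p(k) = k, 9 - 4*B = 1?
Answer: 1909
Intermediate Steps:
B = 2 (B = 9/4 - ¼*1 = 9/4 - ¼ = 2)
L = 1979 (L = 1580 + 399 = 1979)
(p(-16) + L) + (-3*9)*B = (-16 + 1979) - 3*9*2 = 1963 - 27*2 = 1963 - 54 = 1909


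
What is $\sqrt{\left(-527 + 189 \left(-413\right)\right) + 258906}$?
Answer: $\sqrt{180322} \approx 424.64$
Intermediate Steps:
$\sqrt{\left(-527 + 189 \left(-413\right)\right) + 258906} = \sqrt{\left(-527 - 78057\right) + 258906} = \sqrt{-78584 + 258906} = \sqrt{180322}$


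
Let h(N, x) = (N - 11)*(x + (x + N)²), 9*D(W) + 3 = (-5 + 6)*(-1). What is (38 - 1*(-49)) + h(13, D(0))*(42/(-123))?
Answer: -67597/3321 ≈ -20.354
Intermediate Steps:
D(W) = -4/9 (D(W) = -⅓ + ((-5 + 6)*(-1))/9 = -⅓ + (1*(-1))/9 = -⅓ + (⅑)*(-1) = -⅓ - ⅑ = -4/9)
h(N, x) = (-11 + N)*(x + (N + x)²)
(38 - 1*(-49)) + h(13, D(0))*(42/(-123)) = (38 - 1*(-49)) + (-11*(-4/9) - 11*(13 - 4/9)² + 13*(-4/9) + 13*(13 - 4/9)²)*(42/(-123)) = (38 + 49) + (44/9 - 11*(113/9)² - 52/9 + 13*(113/9)²)*(42*(-1/123)) = 87 + (44/9 - 11*12769/81 - 52/9 + 13*(12769/81))*(-14/41) = 87 + (44/9 - 140459/81 - 52/9 + 165997/81)*(-14/41) = 87 + (25466/81)*(-14/41) = 87 - 356524/3321 = -67597/3321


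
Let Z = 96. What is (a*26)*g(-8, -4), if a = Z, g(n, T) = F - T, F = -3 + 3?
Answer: 9984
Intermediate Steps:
F = 0
g(n, T) = -T (g(n, T) = 0 - T = -T)
a = 96
(a*26)*g(-8, -4) = (96*26)*(-1*(-4)) = 2496*4 = 9984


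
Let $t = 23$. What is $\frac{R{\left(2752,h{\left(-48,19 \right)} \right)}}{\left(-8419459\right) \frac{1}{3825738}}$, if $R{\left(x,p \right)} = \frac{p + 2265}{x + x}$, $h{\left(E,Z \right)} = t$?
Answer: $- \frac{273540267}{1448146948} \approx -0.18889$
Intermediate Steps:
$h{\left(E,Z \right)} = 23$
$R{\left(x,p \right)} = \frac{2265 + p}{2 x}$
$\frac{R{\left(2752,h{\left(-48,19 \right)} \right)}}{\left(-8419459\right) \frac{1}{3825738}} = \frac{\frac{1}{2} \cdot \frac{1}{2752} \left(2265 + 23\right)}{\left(-8419459\right) \frac{1}{3825738}} = \frac{\frac{1}{2} \cdot \frac{1}{2752} \cdot 2288}{\left(-8419459\right) \frac{1}{3825738}} = \frac{143}{344 \left(- \frac{8419459}{3825738}\right)} = \frac{143}{344} \left(- \frac{3825738}{8419459}\right) = - \frac{273540267}{1448146948}$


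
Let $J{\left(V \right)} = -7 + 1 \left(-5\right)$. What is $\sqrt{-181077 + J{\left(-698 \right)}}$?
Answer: $3 i \sqrt{20121} \approx 425.55 i$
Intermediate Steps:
$J{\left(V \right)} = -12$ ($J{\left(V \right)} = -7 - 5 = -12$)
$\sqrt{-181077 + J{\left(-698 \right)}} = \sqrt{-181077 - 12} = \sqrt{-181089} = 3 i \sqrt{20121}$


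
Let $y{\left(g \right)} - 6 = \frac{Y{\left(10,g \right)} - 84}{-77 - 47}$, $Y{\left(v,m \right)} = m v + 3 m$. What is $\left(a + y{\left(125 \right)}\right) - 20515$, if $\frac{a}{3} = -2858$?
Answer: $- \frac{3607833}{124} \approx -29095.0$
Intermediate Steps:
$Y{\left(v,m \right)} = 3 m + m v$
$a = -8574$ ($a = 3 \left(-2858\right) = -8574$)
$y{\left(g \right)} = \frac{207}{31} - \frac{13 g}{124}$ ($y{\left(g \right)} = 6 + \frac{g \left(3 + 10\right) - 84}{-77 - 47} = 6 + \frac{g 13 - 84}{-124} = 6 + \left(13 g - 84\right) \left(- \frac{1}{124}\right) = 6 + \left(-84 + 13 g\right) \left(- \frac{1}{124}\right) = 6 - \left(- \frac{21}{31} + \frac{13 g}{124}\right) = \frac{207}{31} - \frac{13 g}{124}$)
$\left(a + y{\left(125 \right)}\right) - 20515 = \left(-8574 + \left(\frac{207}{31} - \frac{1625}{124}\right)\right) - 20515 = \left(-8574 - \frac{797}{124}\right) - 20515 = - \frac{1063973}{124} - 20515 = - \frac{3607833}{124}$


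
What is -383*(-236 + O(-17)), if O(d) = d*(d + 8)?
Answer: 31789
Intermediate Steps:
O(d) = d*(8 + d)
-383*(-236 + O(-17)) = -383*(-236 - 17*(8 - 17)) = -383*(-236 - 17*(-9)) = -383*(-236 + 153) = -383*(-83) = 31789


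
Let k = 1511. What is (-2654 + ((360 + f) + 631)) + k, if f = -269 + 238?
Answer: -183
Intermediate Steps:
f = -31
(-2654 + ((360 + f) + 631)) + k = (-2654 + ((360 - 31) + 631)) + 1511 = (-2654 + (329 + 631)) + 1511 = (-2654 + 960) + 1511 = -1694 + 1511 = -183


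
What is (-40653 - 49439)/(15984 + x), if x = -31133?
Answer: 90092/15149 ≈ 5.9471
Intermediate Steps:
(-40653 - 49439)/(15984 + x) = (-40653 - 49439)/(15984 - 31133) = -90092/(-15149) = -90092*(-1/15149) = 90092/15149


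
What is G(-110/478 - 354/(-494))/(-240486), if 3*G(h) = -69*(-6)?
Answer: -23/40081 ≈ -0.00057384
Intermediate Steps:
G(h) = 138 (G(h) = (-69*(-6))/3 = (1/3)*414 = 138)
G(-110/478 - 354/(-494))/(-240486) = 138/(-240486) = 138*(-1/240486) = -23/40081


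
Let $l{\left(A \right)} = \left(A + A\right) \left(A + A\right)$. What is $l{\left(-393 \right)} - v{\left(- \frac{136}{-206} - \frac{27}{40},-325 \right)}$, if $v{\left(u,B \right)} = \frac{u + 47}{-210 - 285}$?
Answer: $\frac{1259933355979}{2039400} \approx 6.178 \cdot 10^{5}$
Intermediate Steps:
$l{\left(A \right)} = 4 A^{2}$ ($l{\left(A \right)} = 2 A 2 A = 4 A^{2}$)
$v{\left(u,B \right)} = - \frac{47}{495} - \frac{u}{495}$ ($v{\left(u,B \right)} = \frac{47 + u}{-495} = \left(47 + u\right) \left(- \frac{1}{495}\right) = - \frac{47}{495} - \frac{u}{495}$)
$l{\left(-393 \right)} - v{\left(- \frac{136}{-206} - \frac{27}{40},-325 \right)} = 4 \left(-393\right)^{2} - \left(- \frac{47}{495} - \frac{- \frac{136}{-206} - \frac{27}{40}}{495}\right) = 4 \cdot 154449 - \left(- \frac{47}{495} - \frac{\left(-136\right) \left(- \frac{1}{206}\right) - \frac{27}{40}}{495}\right) = 617796 - \left(- \frac{47}{495} - \frac{\frac{68}{103} - \frac{27}{40}}{495}\right) = 617796 - \left(- \frac{47}{495} - - \frac{61}{2039400}\right) = 617796 - \left(- \frac{47}{495} + \frac{61}{2039400}\right) = 617796 - - \frac{193579}{2039400} = 617796 + \frac{193579}{2039400} = \frac{1259933355979}{2039400}$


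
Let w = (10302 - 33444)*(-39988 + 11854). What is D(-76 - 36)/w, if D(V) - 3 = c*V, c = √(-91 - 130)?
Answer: 1/217025676 - 4*I*√221/23252751 ≈ 4.6077e-9 - 2.5573e-6*I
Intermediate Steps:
w = 651077028 (w = -23142*(-28134) = 651077028)
c = I*√221 (c = √(-221) = I*√221 ≈ 14.866*I)
D(V) = 3 + I*V*√221 (D(V) = 3 + (I*√221)*V = 3 + I*V*√221)
D(-76 - 36)/w = (3 + I*(-76 - 36)*√221)/651077028 = (3 + I*(-112)*√221)*(1/651077028) = (3 - 112*I*√221)*(1/651077028) = 1/217025676 - 4*I*√221/23252751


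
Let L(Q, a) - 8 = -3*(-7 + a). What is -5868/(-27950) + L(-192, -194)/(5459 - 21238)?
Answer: 37756861/220511525 ≈ 0.17122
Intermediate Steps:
L(Q, a) = 29 - 3*a (L(Q, a) = 8 - 3*(-7 + a) = 8 + (21 - 3*a) = 29 - 3*a)
-5868/(-27950) + L(-192, -194)/(5459 - 21238) = -5868/(-27950) + (29 - 3*(-194))/(5459 - 21238) = -5868*(-1/27950) + (29 + 582)/(-15779) = 2934/13975 + 611*(-1/15779) = 2934/13975 - 611/15779 = 37756861/220511525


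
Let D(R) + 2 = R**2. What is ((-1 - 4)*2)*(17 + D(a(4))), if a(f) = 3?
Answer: -240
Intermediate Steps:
D(R) = -2 + R**2
((-1 - 4)*2)*(17 + D(a(4))) = ((-1 - 4)*2)*(17 + (-2 + 3**2)) = (-5*2)*(17 + (-2 + 9)) = -10*(17 + 7) = -10*24 = -240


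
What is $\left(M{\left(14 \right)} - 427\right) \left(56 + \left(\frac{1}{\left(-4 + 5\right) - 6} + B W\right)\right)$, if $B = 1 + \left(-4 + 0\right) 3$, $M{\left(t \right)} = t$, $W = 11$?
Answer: $\frac{134638}{5} \approx 26928.0$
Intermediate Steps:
$B = -11$ ($B = 1 - 12 = -11$)
$\left(M{\left(14 \right)} - 427\right) \left(56 + \left(\frac{1}{\left(-4 + 5\right) - 6} + B W\right)\right) = \left(14 - 427\right) \left(56 + \left(\frac{1}{\left(-4 + 5\right) - 6} - 121\right)\right) = - 413 \left(56 - \left(121 - \frac{1}{1 - 6}\right)\right) = - 413 \left(56 - \left(121 - \frac{1}{-5}\right)\right) = - 413 \left(56 - \frac{606}{5}\right) = \left(-413\right) \left(- \frac{326}{5}\right) = \frac{134638}{5}$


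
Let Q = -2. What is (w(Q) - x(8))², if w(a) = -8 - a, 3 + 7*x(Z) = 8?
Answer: 2209/49 ≈ 45.082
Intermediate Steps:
x(Z) = 5/7 (x(Z) = -3/7 + (⅐)*8 = -3/7 + 8/7 = 5/7)
(w(Q) - x(8))² = ((-8 - 1*(-2)) - 1*5/7)² = ((-8 + 2) - 5/7)² = (-6 - 5/7)² = (-47/7)² = 2209/49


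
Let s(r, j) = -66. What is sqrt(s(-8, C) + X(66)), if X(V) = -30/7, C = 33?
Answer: 2*I*sqrt(861)/7 ≈ 8.3837*I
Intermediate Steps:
X(V) = -30/7 (X(V) = -30*1/7 = -30/7)
sqrt(s(-8, C) + X(66)) = sqrt(-66 - 30/7) = sqrt(-492/7) = 2*I*sqrt(861)/7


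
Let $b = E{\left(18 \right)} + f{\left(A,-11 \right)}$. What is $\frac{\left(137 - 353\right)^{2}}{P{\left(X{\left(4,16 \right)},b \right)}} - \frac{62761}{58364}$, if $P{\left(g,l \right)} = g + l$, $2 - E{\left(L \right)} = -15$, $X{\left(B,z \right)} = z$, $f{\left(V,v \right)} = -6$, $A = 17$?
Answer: $\frac{100790231}{58364} \approx 1726.9$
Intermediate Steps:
$E{\left(L \right)} = 17$ ($E{\left(L \right)} = 2 - -15 = 2 + 15 = 17$)
$b = 11$ ($b = 17 - 6 = 11$)
$\frac{\left(137 - 353\right)^{2}}{P{\left(X{\left(4,16 \right)},b \right)}} - \frac{62761}{58364} = \frac{\left(137 - 353\right)^{2}}{16 + 11} - \frac{62761}{58364} = \frac{\left(-216\right)^{2}}{27} - \frac{62761}{58364} = 46656 \cdot \frac{1}{27} - \frac{62761}{58364} = 1728 - \frac{62761}{58364} = \frac{100790231}{58364}$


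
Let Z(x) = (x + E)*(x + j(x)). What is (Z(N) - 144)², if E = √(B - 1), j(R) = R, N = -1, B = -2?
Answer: 20152 + 568*I*√3 ≈ 20152.0 + 983.8*I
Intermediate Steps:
E = I*√3 (E = √(-2 - 1) = √(-3) = I*√3 ≈ 1.732*I)
Z(x) = 2*x*(x + I*√3) (Z(x) = (x + I*√3)*(x + x) = (x + I*√3)*(2*x) = 2*x*(x + I*√3))
(Z(N) - 144)² = (2*(-1)*(-1 + I*√3) - 144)² = ((2 - 2*I*√3) - 144)² = (-142 - 2*I*√3)²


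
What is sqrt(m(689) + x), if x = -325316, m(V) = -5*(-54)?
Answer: I*sqrt(325046) ≈ 570.13*I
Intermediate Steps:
m(V) = 270
sqrt(m(689) + x) = sqrt(270 - 325316) = sqrt(-325046) = I*sqrt(325046)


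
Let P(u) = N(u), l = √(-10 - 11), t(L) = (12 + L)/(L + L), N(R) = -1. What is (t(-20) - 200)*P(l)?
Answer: 999/5 ≈ 199.80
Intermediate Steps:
t(L) = (12 + L)/(2*L) (t(L) = (12 + L)/((2*L)) = (12 + L)*(1/(2*L)) = (12 + L)/(2*L))
l = I*√21 (l = √(-21) = I*√21 ≈ 4.5826*I)
P(u) = -1
(t(-20) - 200)*P(l) = ((½)*(12 - 20)/(-20) - 200)*(-1) = ((½)*(-1/20)*(-8) - 200)*(-1) = (⅕ - 200)*(-1) = -999/5*(-1) = 999/5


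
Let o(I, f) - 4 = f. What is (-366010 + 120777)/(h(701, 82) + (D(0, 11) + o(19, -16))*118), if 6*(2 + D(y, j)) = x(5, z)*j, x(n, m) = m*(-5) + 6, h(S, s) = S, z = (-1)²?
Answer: 38721/116 ≈ 333.80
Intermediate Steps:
z = 1
x(n, m) = 6 - 5*m (x(n, m) = -5*m + 6 = 6 - 5*m)
o(I, f) = 4 + f
D(y, j) = -2 + j/6 (D(y, j) = -2 + ((6 - 5*1)*j)/6 = -2 + ((6 - 5)*j)/6 = -2 + (1*j)/6 = -2 + j/6)
(-366010 + 120777)/(h(701, 82) + (D(0, 11) + o(19, -16))*118) = (-366010 + 120777)/(701 + ((-2 + (⅙)*11) + (4 - 16))*118) = -245233/(701 + ((-2 + 11/6) - 12)*118) = -245233/(701 + (-⅙ - 12)*118) = -245233/(701 - 73/6*118) = -245233/(701 - 4307/3) = -245233/(-2204/3) = -245233*(-3/2204) = 38721/116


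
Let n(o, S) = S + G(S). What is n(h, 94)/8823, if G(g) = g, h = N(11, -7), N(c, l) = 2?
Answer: 188/8823 ≈ 0.021308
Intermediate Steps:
h = 2
n(o, S) = 2*S (n(o, S) = S + S = 2*S)
n(h, 94)/8823 = (2*94)/8823 = 188*(1/8823) = 188/8823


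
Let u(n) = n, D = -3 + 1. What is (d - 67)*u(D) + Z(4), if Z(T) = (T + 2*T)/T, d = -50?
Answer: 237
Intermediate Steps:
D = -2
Z(T) = 3 (Z(T) = (3*T)/T = 3)
(d - 67)*u(D) + Z(4) = (-50 - 67)*(-2) + 3 = -117*(-2) + 3 = 234 + 3 = 237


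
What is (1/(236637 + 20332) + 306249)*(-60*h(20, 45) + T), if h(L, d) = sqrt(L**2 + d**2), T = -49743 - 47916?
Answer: -7685421423380838/256969 - 23608949784600*sqrt(97)/256969 ≈ -3.0813e+10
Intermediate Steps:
T = -97659
(1/(236637 + 20332) + 306249)*(-60*h(20, 45) + T) = (1/(236637 + 20332) + 306249)*(-60*sqrt(20**2 + 45**2) - 97659) = (1/256969 + 306249)*(-60*sqrt(400 + 2025) - 97659) = (1/256969 + 306249)*(-300*sqrt(97) - 97659) = 78696499282*(-300*sqrt(97) - 97659)/256969 = 78696499282*(-97659 - 300*sqrt(97))/256969 = -7685421423380838/256969 - 23608949784600*sqrt(97)/256969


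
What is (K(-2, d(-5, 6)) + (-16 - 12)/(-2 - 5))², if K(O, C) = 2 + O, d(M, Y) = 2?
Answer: 16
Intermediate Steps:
(K(-2, d(-5, 6)) + (-16 - 12)/(-2 - 5))² = ((2 - 2) + (-16 - 12)/(-2 - 5))² = (0 - 28/(-7))² = (0 - 28*(-⅐))² = (0 + 4)² = 4² = 16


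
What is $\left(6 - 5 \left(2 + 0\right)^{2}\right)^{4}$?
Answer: $38416$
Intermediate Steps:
$\left(6 - 5 \left(2 + 0\right)^{2}\right)^{4} = \left(6 - 5 \cdot 2^{2}\right)^{4} = \left(6 - 20\right)^{4} = \left(-14\right)^{4} = 38416$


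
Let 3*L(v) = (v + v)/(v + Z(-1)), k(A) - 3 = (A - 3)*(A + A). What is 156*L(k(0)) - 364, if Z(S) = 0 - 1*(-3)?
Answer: -312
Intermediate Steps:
k(A) = 3 + 2*A*(-3 + A) (k(A) = 3 + (A - 3)*(A + A) = 3 + (-3 + A)*(2*A) = 3 + 2*A*(-3 + A))
Z(S) = 3 (Z(S) = 0 + 3 = 3)
L(v) = 2*v/(3*(3 + v)) (L(v) = ((v + v)/(v + 3))/3 = ((2*v)/(3 + v))/3 = (2*v/(3 + v))/3 = 2*v/(3*(3 + v)))
156*L(k(0)) - 364 = 156*(2*(3 - 6*0 + 2*0²)/(3*(3 + (3 - 6*0 + 2*0²)))) - 364 = 156*(2*(3 + 0 + 2*0)/(3*(3 + (3 + 0 + 2*0)))) - 364 = 156*(2*(3 + 0 + 0)/(3*(3 + (3 + 0 + 0)))) - 364 = 156*((⅔)*3/(3 + 3)) - 364 = 156*((⅔)*3/6) - 364 = 156*((⅔)*3*(⅙)) - 364 = 156*(⅓) - 364 = 52 - 364 = -312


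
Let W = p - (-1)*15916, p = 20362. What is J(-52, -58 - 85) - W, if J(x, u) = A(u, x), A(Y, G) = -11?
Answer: -36289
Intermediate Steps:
J(x, u) = -11
W = 36278 (W = 20362 - (-1)*15916 = 20362 - 1*(-15916) = 20362 + 15916 = 36278)
J(-52, -58 - 85) - W = -11 - 1*36278 = -11 - 36278 = -36289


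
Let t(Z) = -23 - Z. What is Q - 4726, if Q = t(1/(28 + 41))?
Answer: -327682/69 ≈ -4749.0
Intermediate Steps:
Q = -1588/69 (Q = -23 - 1/(28 + 41) = -23 - 1/69 = -1588/69 ≈ -23.014)
Q - 4726 = -1588/69 - 4726 = -327682/69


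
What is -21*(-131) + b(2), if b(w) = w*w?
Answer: 2755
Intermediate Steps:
b(w) = w**2
-21*(-131) + b(2) = -21*(-131) + 2**2 = 2751 + 4 = 2755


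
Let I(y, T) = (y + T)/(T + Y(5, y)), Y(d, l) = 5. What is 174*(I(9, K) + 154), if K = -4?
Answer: 27666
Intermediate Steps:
I(y, T) = (T + y)/(5 + T) (I(y, T) = (y + T)/(T + 5) = (T + y)/(5 + T))
174*(I(9, K) + 154) = 174*((-4 + 9)/(5 - 4) + 154) = 174*(5/1 + 154) = 174*(1*5 + 154) = 174*(5 + 154) = 174*159 = 27666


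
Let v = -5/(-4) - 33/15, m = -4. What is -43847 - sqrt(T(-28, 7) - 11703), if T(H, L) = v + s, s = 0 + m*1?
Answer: -43847 - I*sqrt(1170795)/10 ≈ -43847.0 - 108.2*I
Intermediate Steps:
s = -4 (s = 0 - 4*1 = 0 - 4 = -4)
v = -19/20 (v = -5*(-1/4) - 33*1/15 = 5/4 - 11/5 = -19/20 ≈ -0.95000)
T(H, L) = -99/20 (T(H, L) = -19/20 - 4 = -99/20)
-43847 - sqrt(T(-28, 7) - 11703) = -43847 - sqrt(-99/20 - 11703) = -43847 - sqrt(-234159/20) = -43847 - I*sqrt(1170795)/10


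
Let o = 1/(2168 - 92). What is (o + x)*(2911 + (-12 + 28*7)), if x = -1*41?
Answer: -263430925/2076 ≈ -1.2689e+5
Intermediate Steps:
x = -41
o = 1/2076 ≈ 0.00048170
(o + x)*(2911 + (-12 + 28*7)) = (1/2076 - 41)*(2911 + (-12 + 28*7)) = -85115*(2911 + (-12 + 196))/2076 = -85115*(2911 + 184)/2076 = -85115/2076*3095 = -263430925/2076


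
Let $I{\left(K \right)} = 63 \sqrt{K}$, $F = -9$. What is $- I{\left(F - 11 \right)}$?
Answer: $- 126 i \sqrt{5} \approx - 281.74 i$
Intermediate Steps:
$- I{\left(F - 11 \right)} = - 63 \sqrt{-9 - 11} = - 63 \sqrt{-20} = - 63 \cdot 2 i \sqrt{5} = - 126 i \sqrt{5}$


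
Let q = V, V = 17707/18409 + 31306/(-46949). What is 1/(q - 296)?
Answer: -864284141/255573091947 ≈ -0.0033817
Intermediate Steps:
V = 255013789/864284141 (V = 17707*(1/18409) + 31306*(-1/46949) = 17707/18409 - 31306/46949 = 255013789/864284141 ≈ 0.29506)
q = 255013789/864284141 ≈ 0.29506
1/(q - 296) = 1/(255013789/864284141 - 296) = 1/(-255573091947/864284141) = -864284141/255573091947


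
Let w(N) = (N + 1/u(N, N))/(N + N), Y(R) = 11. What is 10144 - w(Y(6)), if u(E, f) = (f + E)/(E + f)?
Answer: 111578/11 ≈ 10143.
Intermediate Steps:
u(E, f) = 1 (u(E, f) = (E + f)/(E + f) = 1)
w(N) = (1 + N)/(2*N) (w(N) = (N + 1/1)/(N + N) = (N + 1)/((2*N)) = (1 + N)*(1/(2*N)) = (1 + N)/(2*N))
10144 - w(Y(6)) = 10144 - (1 + 11)/(2*11) = 10144 - 12/(2*11) = 10144 - 1*6/11 = 10144 - 6/11 = 111578/11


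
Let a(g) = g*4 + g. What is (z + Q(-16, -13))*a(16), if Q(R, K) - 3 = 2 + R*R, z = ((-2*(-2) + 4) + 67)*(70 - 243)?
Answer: -1017120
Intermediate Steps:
z = -12975 (z = ((4 + 4) + 67)*(-173) = (8 + 67)*(-173) = 75*(-173) = -12975)
a(g) = 5*g (a(g) = 4*g + g = 5*g)
Q(R, K) = 5 + R**2 (Q(R, K) = 3 + (2 + R*R) = 3 + (2 + R**2) = 5 + R**2)
(z + Q(-16, -13))*a(16) = (-12975 + (5 + (-16)**2))*(5*16) = (-12975 + (5 + 256))*80 = (-12975 + 261)*80 = -12714*80 = -1017120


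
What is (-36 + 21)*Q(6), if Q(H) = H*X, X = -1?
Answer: 90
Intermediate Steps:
Q(H) = -H (Q(H) = H*(-1) = -H)
(-36 + 21)*Q(6) = (-36 + 21)*(-1*6) = -15*(-6) = 90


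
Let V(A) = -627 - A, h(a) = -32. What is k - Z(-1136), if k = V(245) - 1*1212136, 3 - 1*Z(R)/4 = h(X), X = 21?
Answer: -1213148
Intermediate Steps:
Z(R) = 140 (Z(R) = 12 - 4*(-32) = 12 + 128 = 140)
k = -1213008 (k = (-627 - 1*245) - 1*1212136 = (-627 - 245) - 1212136 = -872 - 1212136 = -1213008)
k - Z(-1136) = -1213008 - 1*140 = -1213008 - 140 = -1213148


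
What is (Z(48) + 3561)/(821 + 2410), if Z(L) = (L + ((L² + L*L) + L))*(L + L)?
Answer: 151715/1077 ≈ 140.87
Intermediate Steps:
Z(L) = 2*L*(2*L + 2*L²) (Z(L) = (L + ((L² + L²) + L))*(2*L) = (L + (2*L² + L))*(2*L) = (L + (L + 2*L²))*(2*L) = (2*L + 2*L²)*(2*L) = 2*L*(2*L + 2*L²))
(Z(48) + 3561)/(821 + 2410) = (4*48²*(1 + 48) + 3561)/(821 + 2410) = (4*2304*49 + 3561)/3231 = (451584 + 3561)*(1/3231) = 455145*(1/3231) = 151715/1077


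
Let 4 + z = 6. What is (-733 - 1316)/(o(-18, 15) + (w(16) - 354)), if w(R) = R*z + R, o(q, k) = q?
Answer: 683/108 ≈ 6.3241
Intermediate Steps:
z = 2 (z = -4 + 6 = 2)
w(R) = 3*R (w(R) = R*2 + R = 2*R + R = 3*R)
(-733 - 1316)/(o(-18, 15) + (w(16) - 354)) = (-733 - 1316)/(-18 + (3*16 - 354)) = -2049/(-18 + (48 - 354)) = -2049/(-18 - 306) = -2049/(-324) = -2049*(-1/324) = 683/108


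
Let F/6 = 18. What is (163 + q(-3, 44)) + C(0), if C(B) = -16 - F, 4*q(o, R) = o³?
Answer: 129/4 ≈ 32.250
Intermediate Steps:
F = 108 (F = 6*18 = 108)
q(o, R) = o³/4
C(B) = -124 (C(B) = -16 - 1*108 = -16 - 108 = -124)
(163 + q(-3, 44)) + C(0) = (163 + (¼)*(-3)³) - 124 = (163 + (¼)*(-27)) - 124 = (163 - 27/4) - 124 = 625/4 - 124 = 129/4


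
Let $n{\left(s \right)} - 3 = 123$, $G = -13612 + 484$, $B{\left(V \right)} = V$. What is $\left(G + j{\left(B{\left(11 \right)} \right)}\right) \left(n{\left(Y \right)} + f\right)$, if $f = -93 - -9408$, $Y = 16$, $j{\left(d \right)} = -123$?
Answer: $-125102691$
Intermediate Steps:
$G = -13128$
$n{\left(s \right)} = 126$ ($n{\left(s \right)} = 3 + 123 = 126$)
$f = 9315$ ($f = -93 + 9408 = 9315$)
$\left(G + j{\left(B{\left(11 \right)} \right)}\right) \left(n{\left(Y \right)} + f\right) = \left(-13128 - 123\right) \left(126 + 9315\right) = \left(-13251\right) 9441 = -125102691$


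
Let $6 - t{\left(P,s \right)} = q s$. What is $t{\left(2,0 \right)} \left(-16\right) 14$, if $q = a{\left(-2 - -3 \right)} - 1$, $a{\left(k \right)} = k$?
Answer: $-1344$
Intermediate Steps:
$q = 0$ ($q = \left(-2 - -3\right) - 1 = \left(-2 + 3\right) - 1 = 1 - 1 = 0$)
$t{\left(P,s \right)} = 6$ ($t{\left(P,s \right)} = 6 - 0 s = 6 - 0 = 6 + 0 = 6$)
$t{\left(2,0 \right)} \left(-16\right) 14 = 6 \left(-16\right) 14 = \left(-96\right) 14 = -1344$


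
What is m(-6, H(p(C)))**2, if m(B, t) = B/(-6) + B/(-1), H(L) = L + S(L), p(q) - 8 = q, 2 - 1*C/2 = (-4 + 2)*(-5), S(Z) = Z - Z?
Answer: 49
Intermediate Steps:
S(Z) = 0
C = -16 (C = 4 - 2*(-4 + 2)*(-5) = 4 - (-4)*(-5) = 4 - 2*10 = 4 - 20 = -16)
p(q) = 8 + q
H(L) = L (H(L) = L + 0 = L)
m(B, t) = -7*B/6 (m(B, t) = B*(-1/6) + B*(-1) = -B/6 - B = -7*B/6)
m(-6, H(p(C)))**2 = (-7/6*(-6))**2 = 7**2 = 49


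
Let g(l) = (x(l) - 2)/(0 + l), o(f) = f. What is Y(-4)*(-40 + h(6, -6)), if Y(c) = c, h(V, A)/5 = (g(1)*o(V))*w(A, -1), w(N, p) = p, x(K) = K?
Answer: 40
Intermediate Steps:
g(l) = (-2 + l)/l (g(l) = (l - 2)/(0 + l) = (-2 + l)/l)
h(V, A) = 5*V (h(V, A) = 5*((((-2 + 1)/1)*V)*(-1)) = 5*(((1*(-1))*V)*(-1)) = 5*(-V*(-1)) = 5*V)
Y(-4)*(-40 + h(6, -6)) = -4*(-40 + 5*6) = -4*(-40 + 30) = -4*(-10) = 40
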